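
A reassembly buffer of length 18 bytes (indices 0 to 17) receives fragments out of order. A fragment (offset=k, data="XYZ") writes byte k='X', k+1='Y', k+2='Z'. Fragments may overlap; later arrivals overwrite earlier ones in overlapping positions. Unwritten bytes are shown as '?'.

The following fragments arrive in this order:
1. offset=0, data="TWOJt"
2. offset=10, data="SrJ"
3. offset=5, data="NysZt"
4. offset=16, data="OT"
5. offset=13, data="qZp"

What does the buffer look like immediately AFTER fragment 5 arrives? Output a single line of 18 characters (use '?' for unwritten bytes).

Answer: TWOJtNysZtSrJqZpOT

Derivation:
Fragment 1: offset=0 data="TWOJt" -> buffer=TWOJt?????????????
Fragment 2: offset=10 data="SrJ" -> buffer=TWOJt?????SrJ?????
Fragment 3: offset=5 data="NysZt" -> buffer=TWOJtNysZtSrJ?????
Fragment 4: offset=16 data="OT" -> buffer=TWOJtNysZtSrJ???OT
Fragment 5: offset=13 data="qZp" -> buffer=TWOJtNysZtSrJqZpOT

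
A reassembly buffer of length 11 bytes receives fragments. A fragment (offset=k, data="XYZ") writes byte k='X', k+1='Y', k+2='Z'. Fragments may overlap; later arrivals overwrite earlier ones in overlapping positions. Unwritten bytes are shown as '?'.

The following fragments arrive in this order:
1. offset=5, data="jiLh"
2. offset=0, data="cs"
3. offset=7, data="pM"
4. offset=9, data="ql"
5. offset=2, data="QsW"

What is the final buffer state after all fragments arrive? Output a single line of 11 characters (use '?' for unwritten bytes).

Answer: csQsWjipMql

Derivation:
Fragment 1: offset=5 data="jiLh" -> buffer=?????jiLh??
Fragment 2: offset=0 data="cs" -> buffer=cs???jiLh??
Fragment 3: offset=7 data="pM" -> buffer=cs???jipM??
Fragment 4: offset=9 data="ql" -> buffer=cs???jipMql
Fragment 5: offset=2 data="QsW" -> buffer=csQsWjipMql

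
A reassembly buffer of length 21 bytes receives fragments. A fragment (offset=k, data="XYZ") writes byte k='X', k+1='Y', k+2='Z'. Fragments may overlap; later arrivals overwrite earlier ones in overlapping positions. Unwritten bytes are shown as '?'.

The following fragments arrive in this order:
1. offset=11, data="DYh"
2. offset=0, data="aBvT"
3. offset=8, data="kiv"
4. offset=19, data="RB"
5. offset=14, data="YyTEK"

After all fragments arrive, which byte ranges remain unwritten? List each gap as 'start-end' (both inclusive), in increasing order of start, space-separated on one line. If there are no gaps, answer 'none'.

Answer: 4-7

Derivation:
Fragment 1: offset=11 len=3
Fragment 2: offset=0 len=4
Fragment 3: offset=8 len=3
Fragment 4: offset=19 len=2
Fragment 5: offset=14 len=5
Gaps: 4-7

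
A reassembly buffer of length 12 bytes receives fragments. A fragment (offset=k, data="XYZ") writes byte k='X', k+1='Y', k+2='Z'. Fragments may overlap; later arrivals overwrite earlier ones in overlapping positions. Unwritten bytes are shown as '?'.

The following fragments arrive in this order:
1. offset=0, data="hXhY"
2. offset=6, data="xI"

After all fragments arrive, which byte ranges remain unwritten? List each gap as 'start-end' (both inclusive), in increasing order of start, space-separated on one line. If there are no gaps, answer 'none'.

Answer: 4-5 8-11

Derivation:
Fragment 1: offset=0 len=4
Fragment 2: offset=6 len=2
Gaps: 4-5 8-11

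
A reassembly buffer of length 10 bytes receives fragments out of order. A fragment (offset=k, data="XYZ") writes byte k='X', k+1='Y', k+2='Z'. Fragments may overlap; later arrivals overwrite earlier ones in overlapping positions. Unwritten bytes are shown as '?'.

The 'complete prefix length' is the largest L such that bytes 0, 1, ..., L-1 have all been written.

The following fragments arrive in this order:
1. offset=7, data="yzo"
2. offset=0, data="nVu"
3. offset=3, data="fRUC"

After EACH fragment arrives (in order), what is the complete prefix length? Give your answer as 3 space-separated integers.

Answer: 0 3 10

Derivation:
Fragment 1: offset=7 data="yzo" -> buffer=???????yzo -> prefix_len=0
Fragment 2: offset=0 data="nVu" -> buffer=nVu????yzo -> prefix_len=3
Fragment 3: offset=3 data="fRUC" -> buffer=nVufRUCyzo -> prefix_len=10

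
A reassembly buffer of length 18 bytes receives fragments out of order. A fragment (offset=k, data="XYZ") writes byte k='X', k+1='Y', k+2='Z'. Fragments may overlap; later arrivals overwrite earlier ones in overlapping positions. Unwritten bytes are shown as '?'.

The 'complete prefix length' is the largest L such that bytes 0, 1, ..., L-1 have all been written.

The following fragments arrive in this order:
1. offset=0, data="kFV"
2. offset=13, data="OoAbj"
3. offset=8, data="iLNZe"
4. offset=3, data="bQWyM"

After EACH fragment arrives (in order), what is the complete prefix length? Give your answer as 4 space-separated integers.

Answer: 3 3 3 18

Derivation:
Fragment 1: offset=0 data="kFV" -> buffer=kFV??????????????? -> prefix_len=3
Fragment 2: offset=13 data="OoAbj" -> buffer=kFV??????????OoAbj -> prefix_len=3
Fragment 3: offset=8 data="iLNZe" -> buffer=kFV?????iLNZeOoAbj -> prefix_len=3
Fragment 4: offset=3 data="bQWyM" -> buffer=kFVbQWyMiLNZeOoAbj -> prefix_len=18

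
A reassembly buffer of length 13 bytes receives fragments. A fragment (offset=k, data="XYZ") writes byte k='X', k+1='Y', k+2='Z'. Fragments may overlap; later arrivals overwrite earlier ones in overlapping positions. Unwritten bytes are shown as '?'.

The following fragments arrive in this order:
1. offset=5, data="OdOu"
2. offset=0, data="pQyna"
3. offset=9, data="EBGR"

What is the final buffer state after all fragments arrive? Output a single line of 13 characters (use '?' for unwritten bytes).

Answer: pQynaOdOuEBGR

Derivation:
Fragment 1: offset=5 data="OdOu" -> buffer=?????OdOu????
Fragment 2: offset=0 data="pQyna" -> buffer=pQynaOdOu????
Fragment 3: offset=9 data="EBGR" -> buffer=pQynaOdOuEBGR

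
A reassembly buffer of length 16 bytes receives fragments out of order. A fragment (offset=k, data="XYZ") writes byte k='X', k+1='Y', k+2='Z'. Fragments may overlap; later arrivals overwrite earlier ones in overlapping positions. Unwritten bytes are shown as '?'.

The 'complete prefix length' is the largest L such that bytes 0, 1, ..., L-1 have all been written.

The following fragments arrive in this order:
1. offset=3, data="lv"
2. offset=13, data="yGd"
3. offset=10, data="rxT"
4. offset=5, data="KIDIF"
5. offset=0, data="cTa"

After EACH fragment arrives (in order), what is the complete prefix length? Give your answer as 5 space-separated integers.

Answer: 0 0 0 0 16

Derivation:
Fragment 1: offset=3 data="lv" -> buffer=???lv??????????? -> prefix_len=0
Fragment 2: offset=13 data="yGd" -> buffer=???lv????????yGd -> prefix_len=0
Fragment 3: offset=10 data="rxT" -> buffer=???lv?????rxTyGd -> prefix_len=0
Fragment 4: offset=5 data="KIDIF" -> buffer=???lvKIDIFrxTyGd -> prefix_len=0
Fragment 5: offset=0 data="cTa" -> buffer=cTalvKIDIFrxTyGd -> prefix_len=16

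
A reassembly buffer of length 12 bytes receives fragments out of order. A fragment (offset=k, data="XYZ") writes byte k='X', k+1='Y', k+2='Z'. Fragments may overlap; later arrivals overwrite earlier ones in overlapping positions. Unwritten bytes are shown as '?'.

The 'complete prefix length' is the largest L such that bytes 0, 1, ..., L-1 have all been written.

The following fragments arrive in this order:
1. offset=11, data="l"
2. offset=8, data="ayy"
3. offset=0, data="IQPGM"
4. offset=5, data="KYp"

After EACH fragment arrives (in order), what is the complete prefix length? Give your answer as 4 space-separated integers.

Fragment 1: offset=11 data="l" -> buffer=???????????l -> prefix_len=0
Fragment 2: offset=8 data="ayy" -> buffer=????????ayyl -> prefix_len=0
Fragment 3: offset=0 data="IQPGM" -> buffer=IQPGM???ayyl -> prefix_len=5
Fragment 4: offset=5 data="KYp" -> buffer=IQPGMKYpayyl -> prefix_len=12

Answer: 0 0 5 12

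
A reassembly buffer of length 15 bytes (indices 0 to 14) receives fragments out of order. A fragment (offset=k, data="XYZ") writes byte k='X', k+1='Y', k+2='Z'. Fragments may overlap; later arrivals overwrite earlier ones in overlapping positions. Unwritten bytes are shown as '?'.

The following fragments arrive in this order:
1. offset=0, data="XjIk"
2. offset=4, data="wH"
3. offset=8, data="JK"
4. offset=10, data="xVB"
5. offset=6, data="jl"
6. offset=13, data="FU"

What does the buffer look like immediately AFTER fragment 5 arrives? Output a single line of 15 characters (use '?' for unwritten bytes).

Fragment 1: offset=0 data="XjIk" -> buffer=XjIk???????????
Fragment 2: offset=4 data="wH" -> buffer=XjIkwH?????????
Fragment 3: offset=8 data="JK" -> buffer=XjIkwH??JK?????
Fragment 4: offset=10 data="xVB" -> buffer=XjIkwH??JKxVB??
Fragment 5: offset=6 data="jl" -> buffer=XjIkwHjlJKxVB??

Answer: XjIkwHjlJKxVB??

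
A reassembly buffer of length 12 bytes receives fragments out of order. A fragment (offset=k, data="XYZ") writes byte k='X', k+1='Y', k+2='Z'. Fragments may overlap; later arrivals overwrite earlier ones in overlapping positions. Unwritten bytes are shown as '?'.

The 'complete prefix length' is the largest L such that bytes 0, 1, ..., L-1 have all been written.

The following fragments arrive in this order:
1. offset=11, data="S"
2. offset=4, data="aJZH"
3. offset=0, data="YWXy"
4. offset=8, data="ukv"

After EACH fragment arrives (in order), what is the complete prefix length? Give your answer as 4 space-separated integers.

Fragment 1: offset=11 data="S" -> buffer=???????????S -> prefix_len=0
Fragment 2: offset=4 data="aJZH" -> buffer=????aJZH???S -> prefix_len=0
Fragment 3: offset=0 data="YWXy" -> buffer=YWXyaJZH???S -> prefix_len=8
Fragment 4: offset=8 data="ukv" -> buffer=YWXyaJZHukvS -> prefix_len=12

Answer: 0 0 8 12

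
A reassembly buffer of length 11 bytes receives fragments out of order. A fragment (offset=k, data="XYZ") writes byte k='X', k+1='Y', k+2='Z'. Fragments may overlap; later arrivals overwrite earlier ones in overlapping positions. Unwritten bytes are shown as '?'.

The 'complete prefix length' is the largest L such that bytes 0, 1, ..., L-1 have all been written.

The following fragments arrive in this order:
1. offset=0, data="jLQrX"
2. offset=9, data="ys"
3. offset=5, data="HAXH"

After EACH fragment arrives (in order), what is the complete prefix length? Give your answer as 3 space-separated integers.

Fragment 1: offset=0 data="jLQrX" -> buffer=jLQrX?????? -> prefix_len=5
Fragment 2: offset=9 data="ys" -> buffer=jLQrX????ys -> prefix_len=5
Fragment 3: offset=5 data="HAXH" -> buffer=jLQrXHAXHys -> prefix_len=11

Answer: 5 5 11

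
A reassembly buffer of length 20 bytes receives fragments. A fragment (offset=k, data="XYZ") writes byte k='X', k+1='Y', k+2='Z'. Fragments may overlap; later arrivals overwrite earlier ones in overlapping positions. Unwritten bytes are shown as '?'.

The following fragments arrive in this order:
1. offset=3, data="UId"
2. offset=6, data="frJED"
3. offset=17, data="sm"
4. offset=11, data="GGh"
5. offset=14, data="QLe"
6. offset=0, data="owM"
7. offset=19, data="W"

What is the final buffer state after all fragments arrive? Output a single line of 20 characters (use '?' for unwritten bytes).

Answer: owMUIdfrJEDGGhQLesmW

Derivation:
Fragment 1: offset=3 data="UId" -> buffer=???UId??????????????
Fragment 2: offset=6 data="frJED" -> buffer=???UIdfrJED?????????
Fragment 3: offset=17 data="sm" -> buffer=???UIdfrJED??????sm?
Fragment 4: offset=11 data="GGh" -> buffer=???UIdfrJEDGGh???sm?
Fragment 5: offset=14 data="QLe" -> buffer=???UIdfrJEDGGhQLesm?
Fragment 6: offset=0 data="owM" -> buffer=owMUIdfrJEDGGhQLesm?
Fragment 7: offset=19 data="W" -> buffer=owMUIdfrJEDGGhQLesmW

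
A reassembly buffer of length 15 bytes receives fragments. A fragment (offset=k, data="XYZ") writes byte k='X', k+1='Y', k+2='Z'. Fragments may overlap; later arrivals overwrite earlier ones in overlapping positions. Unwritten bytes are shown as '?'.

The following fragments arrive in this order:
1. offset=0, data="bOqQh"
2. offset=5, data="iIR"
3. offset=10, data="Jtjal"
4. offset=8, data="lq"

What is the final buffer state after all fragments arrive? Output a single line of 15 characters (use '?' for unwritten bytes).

Answer: bOqQhiIRlqJtjal

Derivation:
Fragment 1: offset=0 data="bOqQh" -> buffer=bOqQh??????????
Fragment 2: offset=5 data="iIR" -> buffer=bOqQhiIR???????
Fragment 3: offset=10 data="Jtjal" -> buffer=bOqQhiIR??Jtjal
Fragment 4: offset=8 data="lq" -> buffer=bOqQhiIRlqJtjal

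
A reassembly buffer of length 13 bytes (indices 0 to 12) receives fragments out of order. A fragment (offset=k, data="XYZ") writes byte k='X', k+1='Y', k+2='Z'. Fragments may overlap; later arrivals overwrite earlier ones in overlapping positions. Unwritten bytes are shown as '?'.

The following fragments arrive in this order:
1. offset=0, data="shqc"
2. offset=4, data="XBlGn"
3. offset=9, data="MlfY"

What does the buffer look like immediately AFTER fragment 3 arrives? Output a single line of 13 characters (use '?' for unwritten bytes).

Answer: shqcXBlGnMlfY

Derivation:
Fragment 1: offset=0 data="shqc" -> buffer=shqc?????????
Fragment 2: offset=4 data="XBlGn" -> buffer=shqcXBlGn????
Fragment 3: offset=9 data="MlfY" -> buffer=shqcXBlGnMlfY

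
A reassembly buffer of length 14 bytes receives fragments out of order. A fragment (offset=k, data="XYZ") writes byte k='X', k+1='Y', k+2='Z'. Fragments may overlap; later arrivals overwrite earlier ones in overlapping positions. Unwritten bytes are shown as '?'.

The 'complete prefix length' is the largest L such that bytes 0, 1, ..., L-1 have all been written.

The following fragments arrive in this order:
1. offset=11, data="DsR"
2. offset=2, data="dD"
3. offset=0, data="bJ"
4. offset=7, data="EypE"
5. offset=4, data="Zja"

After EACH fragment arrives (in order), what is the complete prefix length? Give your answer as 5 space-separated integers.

Fragment 1: offset=11 data="DsR" -> buffer=???????????DsR -> prefix_len=0
Fragment 2: offset=2 data="dD" -> buffer=??dD???????DsR -> prefix_len=0
Fragment 3: offset=0 data="bJ" -> buffer=bJdD???????DsR -> prefix_len=4
Fragment 4: offset=7 data="EypE" -> buffer=bJdD???EypEDsR -> prefix_len=4
Fragment 5: offset=4 data="Zja" -> buffer=bJdDZjaEypEDsR -> prefix_len=14

Answer: 0 0 4 4 14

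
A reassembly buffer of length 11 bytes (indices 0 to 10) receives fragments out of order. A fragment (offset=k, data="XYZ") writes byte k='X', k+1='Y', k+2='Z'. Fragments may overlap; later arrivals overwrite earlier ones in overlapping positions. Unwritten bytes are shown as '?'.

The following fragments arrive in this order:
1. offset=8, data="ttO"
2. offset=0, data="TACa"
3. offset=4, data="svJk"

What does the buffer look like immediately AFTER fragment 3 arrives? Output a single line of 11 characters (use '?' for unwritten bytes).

Fragment 1: offset=8 data="ttO" -> buffer=????????ttO
Fragment 2: offset=0 data="TACa" -> buffer=TACa????ttO
Fragment 3: offset=4 data="svJk" -> buffer=TACasvJkttO

Answer: TACasvJkttO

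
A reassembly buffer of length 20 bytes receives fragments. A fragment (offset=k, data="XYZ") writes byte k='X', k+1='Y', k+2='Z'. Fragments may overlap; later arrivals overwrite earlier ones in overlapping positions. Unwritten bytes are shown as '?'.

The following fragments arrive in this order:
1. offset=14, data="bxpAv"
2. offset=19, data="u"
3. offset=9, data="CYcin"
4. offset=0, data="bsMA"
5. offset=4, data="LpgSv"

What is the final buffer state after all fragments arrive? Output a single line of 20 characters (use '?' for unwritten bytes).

Fragment 1: offset=14 data="bxpAv" -> buffer=??????????????bxpAv?
Fragment 2: offset=19 data="u" -> buffer=??????????????bxpAvu
Fragment 3: offset=9 data="CYcin" -> buffer=?????????CYcinbxpAvu
Fragment 4: offset=0 data="bsMA" -> buffer=bsMA?????CYcinbxpAvu
Fragment 5: offset=4 data="LpgSv" -> buffer=bsMALpgSvCYcinbxpAvu

Answer: bsMALpgSvCYcinbxpAvu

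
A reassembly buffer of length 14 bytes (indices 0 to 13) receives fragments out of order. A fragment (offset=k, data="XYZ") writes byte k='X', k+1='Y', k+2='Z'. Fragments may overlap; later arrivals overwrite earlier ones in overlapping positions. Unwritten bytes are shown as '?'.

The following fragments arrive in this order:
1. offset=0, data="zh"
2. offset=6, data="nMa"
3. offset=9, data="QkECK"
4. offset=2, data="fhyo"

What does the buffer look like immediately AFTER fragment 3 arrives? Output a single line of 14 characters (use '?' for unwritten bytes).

Fragment 1: offset=0 data="zh" -> buffer=zh????????????
Fragment 2: offset=6 data="nMa" -> buffer=zh????nMa?????
Fragment 3: offset=9 data="QkECK" -> buffer=zh????nMaQkECK

Answer: zh????nMaQkECK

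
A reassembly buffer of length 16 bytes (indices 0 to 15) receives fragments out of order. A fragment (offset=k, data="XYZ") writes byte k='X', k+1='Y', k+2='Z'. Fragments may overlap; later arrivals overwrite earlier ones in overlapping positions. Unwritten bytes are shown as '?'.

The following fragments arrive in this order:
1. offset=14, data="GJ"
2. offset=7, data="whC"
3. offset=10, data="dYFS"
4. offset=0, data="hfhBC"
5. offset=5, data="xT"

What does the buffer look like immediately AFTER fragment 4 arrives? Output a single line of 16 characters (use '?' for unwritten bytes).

Answer: hfhBC??whCdYFSGJ

Derivation:
Fragment 1: offset=14 data="GJ" -> buffer=??????????????GJ
Fragment 2: offset=7 data="whC" -> buffer=???????whC????GJ
Fragment 3: offset=10 data="dYFS" -> buffer=???????whCdYFSGJ
Fragment 4: offset=0 data="hfhBC" -> buffer=hfhBC??whCdYFSGJ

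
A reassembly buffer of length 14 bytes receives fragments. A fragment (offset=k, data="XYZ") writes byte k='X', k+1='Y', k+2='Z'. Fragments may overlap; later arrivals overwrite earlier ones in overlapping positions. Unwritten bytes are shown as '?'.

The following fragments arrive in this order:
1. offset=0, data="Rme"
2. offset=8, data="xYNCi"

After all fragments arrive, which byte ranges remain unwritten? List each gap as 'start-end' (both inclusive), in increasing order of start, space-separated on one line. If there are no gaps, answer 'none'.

Answer: 3-7 13-13

Derivation:
Fragment 1: offset=0 len=3
Fragment 2: offset=8 len=5
Gaps: 3-7 13-13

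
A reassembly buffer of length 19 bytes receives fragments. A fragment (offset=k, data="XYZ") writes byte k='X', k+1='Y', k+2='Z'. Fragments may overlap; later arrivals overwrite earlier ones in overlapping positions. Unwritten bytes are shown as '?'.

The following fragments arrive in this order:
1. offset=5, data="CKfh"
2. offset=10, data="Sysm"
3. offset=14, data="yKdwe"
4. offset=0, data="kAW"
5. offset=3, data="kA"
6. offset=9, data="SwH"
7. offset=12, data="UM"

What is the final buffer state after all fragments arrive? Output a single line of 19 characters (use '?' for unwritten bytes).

Fragment 1: offset=5 data="CKfh" -> buffer=?????CKfh??????????
Fragment 2: offset=10 data="Sysm" -> buffer=?????CKfh?Sysm?????
Fragment 3: offset=14 data="yKdwe" -> buffer=?????CKfh?SysmyKdwe
Fragment 4: offset=0 data="kAW" -> buffer=kAW??CKfh?SysmyKdwe
Fragment 5: offset=3 data="kA" -> buffer=kAWkACKfh?SysmyKdwe
Fragment 6: offset=9 data="SwH" -> buffer=kAWkACKfhSwHsmyKdwe
Fragment 7: offset=12 data="UM" -> buffer=kAWkACKfhSwHUMyKdwe

Answer: kAWkACKfhSwHUMyKdwe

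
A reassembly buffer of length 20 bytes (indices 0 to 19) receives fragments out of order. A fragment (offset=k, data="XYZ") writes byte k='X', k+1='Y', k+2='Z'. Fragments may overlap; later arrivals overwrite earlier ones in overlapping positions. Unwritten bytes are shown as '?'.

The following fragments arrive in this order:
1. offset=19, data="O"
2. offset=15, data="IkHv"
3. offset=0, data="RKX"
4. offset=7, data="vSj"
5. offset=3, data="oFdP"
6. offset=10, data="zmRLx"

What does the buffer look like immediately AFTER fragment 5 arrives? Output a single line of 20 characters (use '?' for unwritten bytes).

Fragment 1: offset=19 data="O" -> buffer=???????????????????O
Fragment 2: offset=15 data="IkHv" -> buffer=???????????????IkHvO
Fragment 3: offset=0 data="RKX" -> buffer=RKX????????????IkHvO
Fragment 4: offset=7 data="vSj" -> buffer=RKX????vSj?????IkHvO
Fragment 5: offset=3 data="oFdP" -> buffer=RKXoFdPvSj?????IkHvO

Answer: RKXoFdPvSj?????IkHvO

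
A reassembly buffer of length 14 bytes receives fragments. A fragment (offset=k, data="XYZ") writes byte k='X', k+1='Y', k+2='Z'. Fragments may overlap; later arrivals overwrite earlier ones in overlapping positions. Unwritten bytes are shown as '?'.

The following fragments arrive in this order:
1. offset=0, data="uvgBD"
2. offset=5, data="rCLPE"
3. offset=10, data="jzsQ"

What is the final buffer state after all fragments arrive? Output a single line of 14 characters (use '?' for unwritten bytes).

Fragment 1: offset=0 data="uvgBD" -> buffer=uvgBD?????????
Fragment 2: offset=5 data="rCLPE" -> buffer=uvgBDrCLPE????
Fragment 3: offset=10 data="jzsQ" -> buffer=uvgBDrCLPEjzsQ

Answer: uvgBDrCLPEjzsQ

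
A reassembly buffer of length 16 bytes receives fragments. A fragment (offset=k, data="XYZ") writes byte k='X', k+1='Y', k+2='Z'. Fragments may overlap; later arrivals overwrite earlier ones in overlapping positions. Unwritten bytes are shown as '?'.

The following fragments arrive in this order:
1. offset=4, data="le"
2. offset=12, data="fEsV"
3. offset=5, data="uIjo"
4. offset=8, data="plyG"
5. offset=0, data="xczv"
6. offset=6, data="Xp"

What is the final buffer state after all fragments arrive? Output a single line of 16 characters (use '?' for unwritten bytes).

Answer: xczvluXpplyGfEsV

Derivation:
Fragment 1: offset=4 data="le" -> buffer=????le??????????
Fragment 2: offset=12 data="fEsV" -> buffer=????le??????fEsV
Fragment 3: offset=5 data="uIjo" -> buffer=????luIjo???fEsV
Fragment 4: offset=8 data="plyG" -> buffer=????luIjplyGfEsV
Fragment 5: offset=0 data="xczv" -> buffer=xczvluIjplyGfEsV
Fragment 6: offset=6 data="Xp" -> buffer=xczvluXpplyGfEsV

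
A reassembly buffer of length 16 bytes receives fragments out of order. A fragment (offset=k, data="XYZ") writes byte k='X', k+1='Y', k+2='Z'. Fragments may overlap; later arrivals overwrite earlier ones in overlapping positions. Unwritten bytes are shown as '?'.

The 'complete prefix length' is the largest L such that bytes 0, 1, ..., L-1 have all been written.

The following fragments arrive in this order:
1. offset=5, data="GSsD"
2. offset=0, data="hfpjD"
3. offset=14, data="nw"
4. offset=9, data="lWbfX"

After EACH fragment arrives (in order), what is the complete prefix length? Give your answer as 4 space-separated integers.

Fragment 1: offset=5 data="GSsD" -> buffer=?????GSsD??????? -> prefix_len=0
Fragment 2: offset=0 data="hfpjD" -> buffer=hfpjDGSsD??????? -> prefix_len=9
Fragment 3: offset=14 data="nw" -> buffer=hfpjDGSsD?????nw -> prefix_len=9
Fragment 4: offset=9 data="lWbfX" -> buffer=hfpjDGSsDlWbfXnw -> prefix_len=16

Answer: 0 9 9 16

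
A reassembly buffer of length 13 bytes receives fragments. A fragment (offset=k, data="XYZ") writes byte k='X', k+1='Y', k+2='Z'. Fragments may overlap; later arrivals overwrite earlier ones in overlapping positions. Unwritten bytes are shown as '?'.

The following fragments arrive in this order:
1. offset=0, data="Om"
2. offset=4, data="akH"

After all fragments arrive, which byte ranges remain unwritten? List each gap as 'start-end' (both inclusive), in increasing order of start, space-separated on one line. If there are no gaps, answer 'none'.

Fragment 1: offset=0 len=2
Fragment 2: offset=4 len=3
Gaps: 2-3 7-12

Answer: 2-3 7-12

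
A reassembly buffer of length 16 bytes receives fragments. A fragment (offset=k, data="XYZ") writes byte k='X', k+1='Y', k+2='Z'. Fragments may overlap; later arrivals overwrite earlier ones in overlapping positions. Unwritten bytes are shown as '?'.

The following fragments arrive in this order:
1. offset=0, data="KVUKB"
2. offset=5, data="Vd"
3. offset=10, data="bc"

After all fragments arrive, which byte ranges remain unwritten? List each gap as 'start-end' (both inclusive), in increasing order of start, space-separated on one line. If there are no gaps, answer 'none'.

Answer: 7-9 12-15

Derivation:
Fragment 1: offset=0 len=5
Fragment 2: offset=5 len=2
Fragment 3: offset=10 len=2
Gaps: 7-9 12-15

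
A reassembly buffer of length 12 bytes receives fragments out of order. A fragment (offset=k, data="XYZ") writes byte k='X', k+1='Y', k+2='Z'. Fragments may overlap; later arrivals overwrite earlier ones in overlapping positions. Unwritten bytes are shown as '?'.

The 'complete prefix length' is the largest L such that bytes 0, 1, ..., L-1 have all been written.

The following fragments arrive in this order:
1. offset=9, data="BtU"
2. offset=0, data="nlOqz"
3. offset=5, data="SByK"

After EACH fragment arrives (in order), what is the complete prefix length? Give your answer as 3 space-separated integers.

Fragment 1: offset=9 data="BtU" -> buffer=?????????BtU -> prefix_len=0
Fragment 2: offset=0 data="nlOqz" -> buffer=nlOqz????BtU -> prefix_len=5
Fragment 3: offset=5 data="SByK" -> buffer=nlOqzSByKBtU -> prefix_len=12

Answer: 0 5 12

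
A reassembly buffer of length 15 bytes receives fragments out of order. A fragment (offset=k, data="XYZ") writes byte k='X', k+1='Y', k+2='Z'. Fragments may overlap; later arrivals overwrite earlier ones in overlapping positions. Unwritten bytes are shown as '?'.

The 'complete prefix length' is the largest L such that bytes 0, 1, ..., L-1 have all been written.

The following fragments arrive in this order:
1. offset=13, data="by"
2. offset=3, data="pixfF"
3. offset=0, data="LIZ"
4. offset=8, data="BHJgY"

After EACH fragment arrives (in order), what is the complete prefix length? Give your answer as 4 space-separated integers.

Fragment 1: offset=13 data="by" -> buffer=?????????????by -> prefix_len=0
Fragment 2: offset=3 data="pixfF" -> buffer=???pixfF?????by -> prefix_len=0
Fragment 3: offset=0 data="LIZ" -> buffer=LIZpixfF?????by -> prefix_len=8
Fragment 4: offset=8 data="BHJgY" -> buffer=LIZpixfFBHJgYby -> prefix_len=15

Answer: 0 0 8 15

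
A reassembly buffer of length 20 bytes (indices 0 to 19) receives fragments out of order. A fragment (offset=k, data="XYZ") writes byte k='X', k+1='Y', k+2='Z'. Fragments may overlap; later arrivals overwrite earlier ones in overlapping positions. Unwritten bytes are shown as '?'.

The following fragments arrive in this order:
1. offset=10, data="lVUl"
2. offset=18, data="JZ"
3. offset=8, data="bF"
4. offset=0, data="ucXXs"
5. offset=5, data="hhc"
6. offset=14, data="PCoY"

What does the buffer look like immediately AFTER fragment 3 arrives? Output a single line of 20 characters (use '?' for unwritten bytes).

Answer: ????????bFlVUl????JZ

Derivation:
Fragment 1: offset=10 data="lVUl" -> buffer=??????????lVUl??????
Fragment 2: offset=18 data="JZ" -> buffer=??????????lVUl????JZ
Fragment 3: offset=8 data="bF" -> buffer=????????bFlVUl????JZ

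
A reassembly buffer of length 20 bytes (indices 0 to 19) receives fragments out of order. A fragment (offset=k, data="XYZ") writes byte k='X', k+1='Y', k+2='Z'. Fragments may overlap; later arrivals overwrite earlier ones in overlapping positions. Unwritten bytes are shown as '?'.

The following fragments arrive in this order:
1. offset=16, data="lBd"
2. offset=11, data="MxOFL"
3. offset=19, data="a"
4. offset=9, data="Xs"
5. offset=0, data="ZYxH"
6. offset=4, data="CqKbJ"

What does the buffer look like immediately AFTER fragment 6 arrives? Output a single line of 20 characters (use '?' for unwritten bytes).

Fragment 1: offset=16 data="lBd" -> buffer=????????????????lBd?
Fragment 2: offset=11 data="MxOFL" -> buffer=???????????MxOFLlBd?
Fragment 3: offset=19 data="a" -> buffer=???????????MxOFLlBda
Fragment 4: offset=9 data="Xs" -> buffer=?????????XsMxOFLlBda
Fragment 5: offset=0 data="ZYxH" -> buffer=ZYxH?????XsMxOFLlBda
Fragment 6: offset=4 data="CqKbJ" -> buffer=ZYxHCqKbJXsMxOFLlBda

Answer: ZYxHCqKbJXsMxOFLlBda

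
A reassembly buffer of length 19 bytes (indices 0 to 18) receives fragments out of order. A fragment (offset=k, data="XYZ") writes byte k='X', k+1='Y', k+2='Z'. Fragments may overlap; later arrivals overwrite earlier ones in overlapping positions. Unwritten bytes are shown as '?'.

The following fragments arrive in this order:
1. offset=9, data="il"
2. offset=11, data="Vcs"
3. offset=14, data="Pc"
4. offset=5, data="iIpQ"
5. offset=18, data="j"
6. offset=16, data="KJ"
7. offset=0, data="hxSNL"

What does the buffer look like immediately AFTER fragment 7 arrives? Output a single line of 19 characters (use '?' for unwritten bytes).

Answer: hxSNLiIpQilVcsPcKJj

Derivation:
Fragment 1: offset=9 data="il" -> buffer=?????????il????????
Fragment 2: offset=11 data="Vcs" -> buffer=?????????ilVcs?????
Fragment 3: offset=14 data="Pc" -> buffer=?????????ilVcsPc???
Fragment 4: offset=5 data="iIpQ" -> buffer=?????iIpQilVcsPc???
Fragment 5: offset=18 data="j" -> buffer=?????iIpQilVcsPc??j
Fragment 6: offset=16 data="KJ" -> buffer=?????iIpQilVcsPcKJj
Fragment 7: offset=0 data="hxSNL" -> buffer=hxSNLiIpQilVcsPcKJj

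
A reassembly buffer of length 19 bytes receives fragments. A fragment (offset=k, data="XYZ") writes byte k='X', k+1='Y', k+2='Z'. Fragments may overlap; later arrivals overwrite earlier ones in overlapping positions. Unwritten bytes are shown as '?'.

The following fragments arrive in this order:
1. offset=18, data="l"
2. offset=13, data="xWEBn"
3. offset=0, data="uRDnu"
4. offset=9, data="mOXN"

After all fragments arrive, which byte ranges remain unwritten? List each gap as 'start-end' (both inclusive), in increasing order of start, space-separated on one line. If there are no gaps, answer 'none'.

Fragment 1: offset=18 len=1
Fragment 2: offset=13 len=5
Fragment 3: offset=0 len=5
Fragment 4: offset=9 len=4
Gaps: 5-8

Answer: 5-8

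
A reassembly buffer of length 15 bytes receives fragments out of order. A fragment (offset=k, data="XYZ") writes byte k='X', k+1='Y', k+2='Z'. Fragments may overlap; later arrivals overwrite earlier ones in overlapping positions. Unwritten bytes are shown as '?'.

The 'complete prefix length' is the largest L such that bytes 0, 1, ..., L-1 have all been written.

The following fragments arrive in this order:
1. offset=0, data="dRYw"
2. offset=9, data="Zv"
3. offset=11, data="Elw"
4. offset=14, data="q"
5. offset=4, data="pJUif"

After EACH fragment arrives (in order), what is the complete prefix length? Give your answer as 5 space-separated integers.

Fragment 1: offset=0 data="dRYw" -> buffer=dRYw??????????? -> prefix_len=4
Fragment 2: offset=9 data="Zv" -> buffer=dRYw?????Zv???? -> prefix_len=4
Fragment 3: offset=11 data="Elw" -> buffer=dRYw?????ZvElw? -> prefix_len=4
Fragment 4: offset=14 data="q" -> buffer=dRYw?????ZvElwq -> prefix_len=4
Fragment 5: offset=4 data="pJUif" -> buffer=dRYwpJUifZvElwq -> prefix_len=15

Answer: 4 4 4 4 15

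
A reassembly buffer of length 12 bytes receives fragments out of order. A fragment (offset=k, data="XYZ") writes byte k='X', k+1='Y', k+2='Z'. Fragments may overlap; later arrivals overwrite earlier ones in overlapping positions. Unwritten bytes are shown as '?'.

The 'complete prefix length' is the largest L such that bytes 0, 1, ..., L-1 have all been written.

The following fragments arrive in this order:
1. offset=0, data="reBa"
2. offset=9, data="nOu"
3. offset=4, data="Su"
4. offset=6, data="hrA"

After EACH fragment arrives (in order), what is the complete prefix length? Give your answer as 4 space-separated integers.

Fragment 1: offset=0 data="reBa" -> buffer=reBa???????? -> prefix_len=4
Fragment 2: offset=9 data="nOu" -> buffer=reBa?????nOu -> prefix_len=4
Fragment 3: offset=4 data="Su" -> buffer=reBaSu???nOu -> prefix_len=6
Fragment 4: offset=6 data="hrA" -> buffer=reBaSuhrAnOu -> prefix_len=12

Answer: 4 4 6 12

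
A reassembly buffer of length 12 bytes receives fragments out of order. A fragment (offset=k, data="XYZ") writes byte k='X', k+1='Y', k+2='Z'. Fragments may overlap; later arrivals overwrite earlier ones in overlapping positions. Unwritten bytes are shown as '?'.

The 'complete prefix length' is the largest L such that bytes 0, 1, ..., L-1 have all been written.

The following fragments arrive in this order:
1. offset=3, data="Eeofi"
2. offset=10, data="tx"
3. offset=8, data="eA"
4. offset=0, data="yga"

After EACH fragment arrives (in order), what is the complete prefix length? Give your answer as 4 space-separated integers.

Answer: 0 0 0 12

Derivation:
Fragment 1: offset=3 data="Eeofi" -> buffer=???Eeofi???? -> prefix_len=0
Fragment 2: offset=10 data="tx" -> buffer=???Eeofi??tx -> prefix_len=0
Fragment 3: offset=8 data="eA" -> buffer=???EeofieAtx -> prefix_len=0
Fragment 4: offset=0 data="yga" -> buffer=ygaEeofieAtx -> prefix_len=12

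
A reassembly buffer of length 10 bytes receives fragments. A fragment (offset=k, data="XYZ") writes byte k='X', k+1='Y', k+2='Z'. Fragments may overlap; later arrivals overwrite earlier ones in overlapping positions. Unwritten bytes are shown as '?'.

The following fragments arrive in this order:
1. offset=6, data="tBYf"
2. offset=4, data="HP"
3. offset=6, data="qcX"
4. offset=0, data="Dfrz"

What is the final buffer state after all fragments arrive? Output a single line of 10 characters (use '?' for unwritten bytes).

Answer: DfrzHPqcXf

Derivation:
Fragment 1: offset=6 data="tBYf" -> buffer=??????tBYf
Fragment 2: offset=4 data="HP" -> buffer=????HPtBYf
Fragment 3: offset=6 data="qcX" -> buffer=????HPqcXf
Fragment 4: offset=0 data="Dfrz" -> buffer=DfrzHPqcXf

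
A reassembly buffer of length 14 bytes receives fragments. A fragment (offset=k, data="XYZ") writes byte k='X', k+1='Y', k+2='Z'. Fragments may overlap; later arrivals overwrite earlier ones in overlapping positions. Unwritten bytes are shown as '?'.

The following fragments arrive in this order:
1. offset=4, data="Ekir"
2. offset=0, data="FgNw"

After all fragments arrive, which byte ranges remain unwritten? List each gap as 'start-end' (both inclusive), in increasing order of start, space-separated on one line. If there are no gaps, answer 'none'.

Answer: 8-13

Derivation:
Fragment 1: offset=4 len=4
Fragment 2: offset=0 len=4
Gaps: 8-13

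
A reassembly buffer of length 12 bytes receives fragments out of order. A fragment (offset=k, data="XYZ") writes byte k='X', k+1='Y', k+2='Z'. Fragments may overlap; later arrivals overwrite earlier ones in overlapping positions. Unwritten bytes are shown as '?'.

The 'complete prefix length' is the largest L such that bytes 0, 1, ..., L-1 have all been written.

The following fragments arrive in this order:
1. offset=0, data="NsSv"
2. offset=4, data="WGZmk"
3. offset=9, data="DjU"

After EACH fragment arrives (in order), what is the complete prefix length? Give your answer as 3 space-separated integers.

Answer: 4 9 12

Derivation:
Fragment 1: offset=0 data="NsSv" -> buffer=NsSv???????? -> prefix_len=4
Fragment 2: offset=4 data="WGZmk" -> buffer=NsSvWGZmk??? -> prefix_len=9
Fragment 3: offset=9 data="DjU" -> buffer=NsSvWGZmkDjU -> prefix_len=12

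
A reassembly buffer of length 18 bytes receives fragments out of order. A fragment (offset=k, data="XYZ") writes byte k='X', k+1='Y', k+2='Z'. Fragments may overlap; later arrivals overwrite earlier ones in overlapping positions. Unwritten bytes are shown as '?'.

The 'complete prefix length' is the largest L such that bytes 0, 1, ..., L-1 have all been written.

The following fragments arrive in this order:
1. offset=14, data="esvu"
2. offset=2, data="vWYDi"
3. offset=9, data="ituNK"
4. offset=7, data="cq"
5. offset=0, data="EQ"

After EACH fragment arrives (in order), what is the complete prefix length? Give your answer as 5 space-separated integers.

Fragment 1: offset=14 data="esvu" -> buffer=??????????????esvu -> prefix_len=0
Fragment 2: offset=2 data="vWYDi" -> buffer=??vWYDi???????esvu -> prefix_len=0
Fragment 3: offset=9 data="ituNK" -> buffer=??vWYDi??ituNKesvu -> prefix_len=0
Fragment 4: offset=7 data="cq" -> buffer=??vWYDicqituNKesvu -> prefix_len=0
Fragment 5: offset=0 data="EQ" -> buffer=EQvWYDicqituNKesvu -> prefix_len=18

Answer: 0 0 0 0 18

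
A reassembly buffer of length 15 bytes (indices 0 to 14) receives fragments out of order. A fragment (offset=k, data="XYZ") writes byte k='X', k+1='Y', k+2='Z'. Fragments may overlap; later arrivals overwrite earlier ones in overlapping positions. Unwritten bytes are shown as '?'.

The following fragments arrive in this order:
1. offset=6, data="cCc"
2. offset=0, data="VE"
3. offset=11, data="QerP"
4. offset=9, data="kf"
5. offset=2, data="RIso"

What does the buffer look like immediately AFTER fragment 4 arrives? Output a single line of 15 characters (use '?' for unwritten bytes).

Answer: VE????cCckfQerP

Derivation:
Fragment 1: offset=6 data="cCc" -> buffer=??????cCc??????
Fragment 2: offset=0 data="VE" -> buffer=VE????cCc??????
Fragment 3: offset=11 data="QerP" -> buffer=VE????cCc??QerP
Fragment 4: offset=9 data="kf" -> buffer=VE????cCckfQerP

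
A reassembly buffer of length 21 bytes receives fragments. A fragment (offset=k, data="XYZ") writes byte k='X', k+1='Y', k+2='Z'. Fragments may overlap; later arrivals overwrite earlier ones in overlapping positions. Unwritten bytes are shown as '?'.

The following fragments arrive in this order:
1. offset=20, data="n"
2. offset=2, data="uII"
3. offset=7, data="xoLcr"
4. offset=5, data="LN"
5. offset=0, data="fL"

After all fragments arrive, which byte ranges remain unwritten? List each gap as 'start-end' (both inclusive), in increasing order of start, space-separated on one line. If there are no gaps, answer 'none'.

Answer: 12-19

Derivation:
Fragment 1: offset=20 len=1
Fragment 2: offset=2 len=3
Fragment 3: offset=7 len=5
Fragment 4: offset=5 len=2
Fragment 5: offset=0 len=2
Gaps: 12-19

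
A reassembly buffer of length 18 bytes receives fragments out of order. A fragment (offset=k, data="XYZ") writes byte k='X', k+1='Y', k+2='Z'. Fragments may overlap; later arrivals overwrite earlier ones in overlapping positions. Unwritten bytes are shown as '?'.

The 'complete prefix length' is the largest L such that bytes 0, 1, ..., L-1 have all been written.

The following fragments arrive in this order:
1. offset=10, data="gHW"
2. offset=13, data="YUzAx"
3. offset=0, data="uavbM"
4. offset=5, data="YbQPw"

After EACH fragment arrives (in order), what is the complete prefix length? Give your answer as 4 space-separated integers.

Answer: 0 0 5 18

Derivation:
Fragment 1: offset=10 data="gHW" -> buffer=??????????gHW????? -> prefix_len=0
Fragment 2: offset=13 data="YUzAx" -> buffer=??????????gHWYUzAx -> prefix_len=0
Fragment 3: offset=0 data="uavbM" -> buffer=uavbM?????gHWYUzAx -> prefix_len=5
Fragment 4: offset=5 data="YbQPw" -> buffer=uavbMYbQPwgHWYUzAx -> prefix_len=18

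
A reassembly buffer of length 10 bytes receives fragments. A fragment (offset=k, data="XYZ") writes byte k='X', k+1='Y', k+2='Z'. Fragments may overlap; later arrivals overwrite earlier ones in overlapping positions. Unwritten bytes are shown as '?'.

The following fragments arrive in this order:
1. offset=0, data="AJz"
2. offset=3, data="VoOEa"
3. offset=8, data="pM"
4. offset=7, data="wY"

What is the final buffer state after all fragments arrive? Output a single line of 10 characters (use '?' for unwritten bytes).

Answer: AJzVoOEwYM

Derivation:
Fragment 1: offset=0 data="AJz" -> buffer=AJz???????
Fragment 2: offset=3 data="VoOEa" -> buffer=AJzVoOEa??
Fragment 3: offset=8 data="pM" -> buffer=AJzVoOEapM
Fragment 4: offset=7 data="wY" -> buffer=AJzVoOEwYM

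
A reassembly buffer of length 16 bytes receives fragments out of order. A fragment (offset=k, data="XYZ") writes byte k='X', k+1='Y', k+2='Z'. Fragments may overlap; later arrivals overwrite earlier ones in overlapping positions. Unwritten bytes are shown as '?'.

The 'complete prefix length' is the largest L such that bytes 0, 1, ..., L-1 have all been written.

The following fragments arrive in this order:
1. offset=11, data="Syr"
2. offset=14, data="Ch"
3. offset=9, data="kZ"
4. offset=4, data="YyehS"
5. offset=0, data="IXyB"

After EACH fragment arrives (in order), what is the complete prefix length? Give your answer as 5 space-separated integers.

Fragment 1: offset=11 data="Syr" -> buffer=???????????Syr?? -> prefix_len=0
Fragment 2: offset=14 data="Ch" -> buffer=???????????SyrCh -> prefix_len=0
Fragment 3: offset=9 data="kZ" -> buffer=?????????kZSyrCh -> prefix_len=0
Fragment 4: offset=4 data="YyehS" -> buffer=????YyehSkZSyrCh -> prefix_len=0
Fragment 5: offset=0 data="IXyB" -> buffer=IXyBYyehSkZSyrCh -> prefix_len=16

Answer: 0 0 0 0 16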